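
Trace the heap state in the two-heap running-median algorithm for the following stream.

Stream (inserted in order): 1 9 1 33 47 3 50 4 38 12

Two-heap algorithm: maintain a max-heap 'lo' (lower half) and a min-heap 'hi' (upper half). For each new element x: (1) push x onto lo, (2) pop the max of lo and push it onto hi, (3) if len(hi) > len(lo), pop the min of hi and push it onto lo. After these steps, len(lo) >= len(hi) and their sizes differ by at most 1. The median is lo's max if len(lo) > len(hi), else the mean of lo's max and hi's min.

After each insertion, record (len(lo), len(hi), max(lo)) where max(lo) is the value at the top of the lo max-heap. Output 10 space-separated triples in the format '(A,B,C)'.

Answer: (1,0,1) (1,1,1) (2,1,1) (2,2,1) (3,2,9) (3,3,3) (4,3,9) (4,4,4) (5,4,9) (5,5,9)

Derivation:
Step 1: insert 1 -> lo=[1] hi=[] -> (len(lo)=1, len(hi)=0, max(lo)=1)
Step 2: insert 9 -> lo=[1] hi=[9] -> (len(lo)=1, len(hi)=1, max(lo)=1)
Step 3: insert 1 -> lo=[1, 1] hi=[9] -> (len(lo)=2, len(hi)=1, max(lo)=1)
Step 4: insert 33 -> lo=[1, 1] hi=[9, 33] -> (len(lo)=2, len(hi)=2, max(lo)=1)
Step 5: insert 47 -> lo=[1, 1, 9] hi=[33, 47] -> (len(lo)=3, len(hi)=2, max(lo)=9)
Step 6: insert 3 -> lo=[1, 1, 3] hi=[9, 33, 47] -> (len(lo)=3, len(hi)=3, max(lo)=3)
Step 7: insert 50 -> lo=[1, 1, 3, 9] hi=[33, 47, 50] -> (len(lo)=4, len(hi)=3, max(lo)=9)
Step 8: insert 4 -> lo=[1, 1, 3, 4] hi=[9, 33, 47, 50] -> (len(lo)=4, len(hi)=4, max(lo)=4)
Step 9: insert 38 -> lo=[1, 1, 3, 4, 9] hi=[33, 38, 47, 50] -> (len(lo)=5, len(hi)=4, max(lo)=9)
Step 10: insert 12 -> lo=[1, 1, 3, 4, 9] hi=[12, 33, 38, 47, 50] -> (len(lo)=5, len(hi)=5, max(lo)=9)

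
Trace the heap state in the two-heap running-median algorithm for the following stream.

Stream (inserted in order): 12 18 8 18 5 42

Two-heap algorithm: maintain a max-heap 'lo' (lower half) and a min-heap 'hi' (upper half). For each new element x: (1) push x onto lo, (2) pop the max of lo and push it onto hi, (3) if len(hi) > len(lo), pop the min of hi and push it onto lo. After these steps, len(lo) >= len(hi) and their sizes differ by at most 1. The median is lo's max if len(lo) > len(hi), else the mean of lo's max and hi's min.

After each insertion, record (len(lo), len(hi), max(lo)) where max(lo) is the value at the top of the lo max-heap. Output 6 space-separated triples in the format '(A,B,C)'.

Answer: (1,0,12) (1,1,12) (2,1,12) (2,2,12) (3,2,12) (3,3,12)

Derivation:
Step 1: insert 12 -> lo=[12] hi=[] -> (len(lo)=1, len(hi)=0, max(lo)=12)
Step 2: insert 18 -> lo=[12] hi=[18] -> (len(lo)=1, len(hi)=1, max(lo)=12)
Step 3: insert 8 -> lo=[8, 12] hi=[18] -> (len(lo)=2, len(hi)=1, max(lo)=12)
Step 4: insert 18 -> lo=[8, 12] hi=[18, 18] -> (len(lo)=2, len(hi)=2, max(lo)=12)
Step 5: insert 5 -> lo=[5, 8, 12] hi=[18, 18] -> (len(lo)=3, len(hi)=2, max(lo)=12)
Step 6: insert 42 -> lo=[5, 8, 12] hi=[18, 18, 42] -> (len(lo)=3, len(hi)=3, max(lo)=12)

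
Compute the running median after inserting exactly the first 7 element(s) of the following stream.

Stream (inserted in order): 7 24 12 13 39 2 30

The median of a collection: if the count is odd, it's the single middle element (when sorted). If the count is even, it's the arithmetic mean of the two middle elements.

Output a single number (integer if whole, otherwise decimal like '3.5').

Step 1: insert 7 -> lo=[7] (size 1, max 7) hi=[] (size 0) -> median=7
Step 2: insert 24 -> lo=[7] (size 1, max 7) hi=[24] (size 1, min 24) -> median=15.5
Step 3: insert 12 -> lo=[7, 12] (size 2, max 12) hi=[24] (size 1, min 24) -> median=12
Step 4: insert 13 -> lo=[7, 12] (size 2, max 12) hi=[13, 24] (size 2, min 13) -> median=12.5
Step 5: insert 39 -> lo=[7, 12, 13] (size 3, max 13) hi=[24, 39] (size 2, min 24) -> median=13
Step 6: insert 2 -> lo=[2, 7, 12] (size 3, max 12) hi=[13, 24, 39] (size 3, min 13) -> median=12.5
Step 7: insert 30 -> lo=[2, 7, 12, 13] (size 4, max 13) hi=[24, 30, 39] (size 3, min 24) -> median=13

Answer: 13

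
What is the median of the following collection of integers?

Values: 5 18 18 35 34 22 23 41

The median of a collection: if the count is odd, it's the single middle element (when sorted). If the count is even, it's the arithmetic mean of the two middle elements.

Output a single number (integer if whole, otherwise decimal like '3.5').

Step 1: insert 5 -> lo=[5] (size 1, max 5) hi=[] (size 0) -> median=5
Step 2: insert 18 -> lo=[5] (size 1, max 5) hi=[18] (size 1, min 18) -> median=11.5
Step 3: insert 18 -> lo=[5, 18] (size 2, max 18) hi=[18] (size 1, min 18) -> median=18
Step 4: insert 35 -> lo=[5, 18] (size 2, max 18) hi=[18, 35] (size 2, min 18) -> median=18
Step 5: insert 34 -> lo=[5, 18, 18] (size 3, max 18) hi=[34, 35] (size 2, min 34) -> median=18
Step 6: insert 22 -> lo=[5, 18, 18] (size 3, max 18) hi=[22, 34, 35] (size 3, min 22) -> median=20
Step 7: insert 23 -> lo=[5, 18, 18, 22] (size 4, max 22) hi=[23, 34, 35] (size 3, min 23) -> median=22
Step 8: insert 41 -> lo=[5, 18, 18, 22] (size 4, max 22) hi=[23, 34, 35, 41] (size 4, min 23) -> median=22.5

Answer: 22.5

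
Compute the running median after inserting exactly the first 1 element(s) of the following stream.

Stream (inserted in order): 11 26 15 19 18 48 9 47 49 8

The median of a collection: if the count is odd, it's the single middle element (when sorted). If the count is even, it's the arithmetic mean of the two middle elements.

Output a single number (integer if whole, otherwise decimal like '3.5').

Step 1: insert 11 -> lo=[11] (size 1, max 11) hi=[] (size 0) -> median=11

Answer: 11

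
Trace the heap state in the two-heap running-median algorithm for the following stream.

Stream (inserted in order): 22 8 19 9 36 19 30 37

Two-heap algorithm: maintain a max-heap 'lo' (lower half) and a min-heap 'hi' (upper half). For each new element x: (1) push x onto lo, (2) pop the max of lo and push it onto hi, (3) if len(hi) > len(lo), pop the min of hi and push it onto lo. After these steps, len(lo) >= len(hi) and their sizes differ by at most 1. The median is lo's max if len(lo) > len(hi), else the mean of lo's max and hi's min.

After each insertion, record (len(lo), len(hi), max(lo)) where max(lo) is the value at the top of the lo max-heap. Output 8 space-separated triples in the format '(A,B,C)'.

Answer: (1,0,22) (1,1,8) (2,1,19) (2,2,9) (3,2,19) (3,3,19) (4,3,19) (4,4,19)

Derivation:
Step 1: insert 22 -> lo=[22] hi=[] -> (len(lo)=1, len(hi)=0, max(lo)=22)
Step 2: insert 8 -> lo=[8] hi=[22] -> (len(lo)=1, len(hi)=1, max(lo)=8)
Step 3: insert 19 -> lo=[8, 19] hi=[22] -> (len(lo)=2, len(hi)=1, max(lo)=19)
Step 4: insert 9 -> lo=[8, 9] hi=[19, 22] -> (len(lo)=2, len(hi)=2, max(lo)=9)
Step 5: insert 36 -> lo=[8, 9, 19] hi=[22, 36] -> (len(lo)=3, len(hi)=2, max(lo)=19)
Step 6: insert 19 -> lo=[8, 9, 19] hi=[19, 22, 36] -> (len(lo)=3, len(hi)=3, max(lo)=19)
Step 7: insert 30 -> lo=[8, 9, 19, 19] hi=[22, 30, 36] -> (len(lo)=4, len(hi)=3, max(lo)=19)
Step 8: insert 37 -> lo=[8, 9, 19, 19] hi=[22, 30, 36, 37] -> (len(lo)=4, len(hi)=4, max(lo)=19)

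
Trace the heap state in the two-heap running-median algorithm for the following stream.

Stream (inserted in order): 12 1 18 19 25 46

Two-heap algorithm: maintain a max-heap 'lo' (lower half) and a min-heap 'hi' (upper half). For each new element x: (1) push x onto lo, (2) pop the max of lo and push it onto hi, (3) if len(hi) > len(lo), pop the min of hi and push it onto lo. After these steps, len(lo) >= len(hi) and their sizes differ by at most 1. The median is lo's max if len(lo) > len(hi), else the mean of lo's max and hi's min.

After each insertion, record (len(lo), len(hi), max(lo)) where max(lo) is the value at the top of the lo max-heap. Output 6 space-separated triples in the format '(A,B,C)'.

Step 1: insert 12 -> lo=[12] hi=[] -> (len(lo)=1, len(hi)=0, max(lo)=12)
Step 2: insert 1 -> lo=[1] hi=[12] -> (len(lo)=1, len(hi)=1, max(lo)=1)
Step 3: insert 18 -> lo=[1, 12] hi=[18] -> (len(lo)=2, len(hi)=1, max(lo)=12)
Step 4: insert 19 -> lo=[1, 12] hi=[18, 19] -> (len(lo)=2, len(hi)=2, max(lo)=12)
Step 5: insert 25 -> lo=[1, 12, 18] hi=[19, 25] -> (len(lo)=3, len(hi)=2, max(lo)=18)
Step 6: insert 46 -> lo=[1, 12, 18] hi=[19, 25, 46] -> (len(lo)=3, len(hi)=3, max(lo)=18)

Answer: (1,0,12) (1,1,1) (2,1,12) (2,2,12) (3,2,18) (3,3,18)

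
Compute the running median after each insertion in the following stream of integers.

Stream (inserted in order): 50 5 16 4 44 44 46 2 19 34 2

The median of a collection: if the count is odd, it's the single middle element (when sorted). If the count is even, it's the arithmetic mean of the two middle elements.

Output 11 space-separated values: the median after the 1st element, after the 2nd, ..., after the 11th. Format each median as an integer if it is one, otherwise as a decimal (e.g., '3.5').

Step 1: insert 50 -> lo=[50] (size 1, max 50) hi=[] (size 0) -> median=50
Step 2: insert 5 -> lo=[5] (size 1, max 5) hi=[50] (size 1, min 50) -> median=27.5
Step 3: insert 16 -> lo=[5, 16] (size 2, max 16) hi=[50] (size 1, min 50) -> median=16
Step 4: insert 4 -> lo=[4, 5] (size 2, max 5) hi=[16, 50] (size 2, min 16) -> median=10.5
Step 5: insert 44 -> lo=[4, 5, 16] (size 3, max 16) hi=[44, 50] (size 2, min 44) -> median=16
Step 6: insert 44 -> lo=[4, 5, 16] (size 3, max 16) hi=[44, 44, 50] (size 3, min 44) -> median=30
Step 7: insert 46 -> lo=[4, 5, 16, 44] (size 4, max 44) hi=[44, 46, 50] (size 3, min 44) -> median=44
Step 8: insert 2 -> lo=[2, 4, 5, 16] (size 4, max 16) hi=[44, 44, 46, 50] (size 4, min 44) -> median=30
Step 9: insert 19 -> lo=[2, 4, 5, 16, 19] (size 5, max 19) hi=[44, 44, 46, 50] (size 4, min 44) -> median=19
Step 10: insert 34 -> lo=[2, 4, 5, 16, 19] (size 5, max 19) hi=[34, 44, 44, 46, 50] (size 5, min 34) -> median=26.5
Step 11: insert 2 -> lo=[2, 2, 4, 5, 16, 19] (size 6, max 19) hi=[34, 44, 44, 46, 50] (size 5, min 34) -> median=19

Answer: 50 27.5 16 10.5 16 30 44 30 19 26.5 19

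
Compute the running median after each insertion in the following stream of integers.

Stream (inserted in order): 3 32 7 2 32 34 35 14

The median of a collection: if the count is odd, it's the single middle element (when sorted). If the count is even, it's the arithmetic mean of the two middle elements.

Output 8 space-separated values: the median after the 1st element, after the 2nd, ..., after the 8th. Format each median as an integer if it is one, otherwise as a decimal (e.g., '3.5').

Answer: 3 17.5 7 5 7 19.5 32 23

Derivation:
Step 1: insert 3 -> lo=[3] (size 1, max 3) hi=[] (size 0) -> median=3
Step 2: insert 32 -> lo=[3] (size 1, max 3) hi=[32] (size 1, min 32) -> median=17.5
Step 3: insert 7 -> lo=[3, 7] (size 2, max 7) hi=[32] (size 1, min 32) -> median=7
Step 4: insert 2 -> lo=[2, 3] (size 2, max 3) hi=[7, 32] (size 2, min 7) -> median=5
Step 5: insert 32 -> lo=[2, 3, 7] (size 3, max 7) hi=[32, 32] (size 2, min 32) -> median=7
Step 6: insert 34 -> lo=[2, 3, 7] (size 3, max 7) hi=[32, 32, 34] (size 3, min 32) -> median=19.5
Step 7: insert 35 -> lo=[2, 3, 7, 32] (size 4, max 32) hi=[32, 34, 35] (size 3, min 32) -> median=32
Step 8: insert 14 -> lo=[2, 3, 7, 14] (size 4, max 14) hi=[32, 32, 34, 35] (size 4, min 32) -> median=23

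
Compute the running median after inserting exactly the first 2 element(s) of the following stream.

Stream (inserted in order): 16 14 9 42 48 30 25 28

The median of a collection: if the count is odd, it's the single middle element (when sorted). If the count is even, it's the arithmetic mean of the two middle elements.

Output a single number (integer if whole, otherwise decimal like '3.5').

Step 1: insert 16 -> lo=[16] (size 1, max 16) hi=[] (size 0) -> median=16
Step 2: insert 14 -> lo=[14] (size 1, max 14) hi=[16] (size 1, min 16) -> median=15

Answer: 15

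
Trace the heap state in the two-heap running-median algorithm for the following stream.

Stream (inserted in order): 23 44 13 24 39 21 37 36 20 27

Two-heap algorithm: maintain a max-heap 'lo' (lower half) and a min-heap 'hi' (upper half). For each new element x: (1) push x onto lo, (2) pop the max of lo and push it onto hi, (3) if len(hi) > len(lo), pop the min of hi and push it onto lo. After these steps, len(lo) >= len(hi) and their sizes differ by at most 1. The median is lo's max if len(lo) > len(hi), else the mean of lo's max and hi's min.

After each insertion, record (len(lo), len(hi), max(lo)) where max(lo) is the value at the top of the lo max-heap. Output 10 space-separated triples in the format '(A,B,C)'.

Step 1: insert 23 -> lo=[23] hi=[] -> (len(lo)=1, len(hi)=0, max(lo)=23)
Step 2: insert 44 -> lo=[23] hi=[44] -> (len(lo)=1, len(hi)=1, max(lo)=23)
Step 3: insert 13 -> lo=[13, 23] hi=[44] -> (len(lo)=2, len(hi)=1, max(lo)=23)
Step 4: insert 24 -> lo=[13, 23] hi=[24, 44] -> (len(lo)=2, len(hi)=2, max(lo)=23)
Step 5: insert 39 -> lo=[13, 23, 24] hi=[39, 44] -> (len(lo)=3, len(hi)=2, max(lo)=24)
Step 6: insert 21 -> lo=[13, 21, 23] hi=[24, 39, 44] -> (len(lo)=3, len(hi)=3, max(lo)=23)
Step 7: insert 37 -> lo=[13, 21, 23, 24] hi=[37, 39, 44] -> (len(lo)=4, len(hi)=3, max(lo)=24)
Step 8: insert 36 -> lo=[13, 21, 23, 24] hi=[36, 37, 39, 44] -> (len(lo)=4, len(hi)=4, max(lo)=24)
Step 9: insert 20 -> lo=[13, 20, 21, 23, 24] hi=[36, 37, 39, 44] -> (len(lo)=5, len(hi)=4, max(lo)=24)
Step 10: insert 27 -> lo=[13, 20, 21, 23, 24] hi=[27, 36, 37, 39, 44] -> (len(lo)=5, len(hi)=5, max(lo)=24)

Answer: (1,0,23) (1,1,23) (2,1,23) (2,2,23) (3,2,24) (3,3,23) (4,3,24) (4,4,24) (5,4,24) (5,5,24)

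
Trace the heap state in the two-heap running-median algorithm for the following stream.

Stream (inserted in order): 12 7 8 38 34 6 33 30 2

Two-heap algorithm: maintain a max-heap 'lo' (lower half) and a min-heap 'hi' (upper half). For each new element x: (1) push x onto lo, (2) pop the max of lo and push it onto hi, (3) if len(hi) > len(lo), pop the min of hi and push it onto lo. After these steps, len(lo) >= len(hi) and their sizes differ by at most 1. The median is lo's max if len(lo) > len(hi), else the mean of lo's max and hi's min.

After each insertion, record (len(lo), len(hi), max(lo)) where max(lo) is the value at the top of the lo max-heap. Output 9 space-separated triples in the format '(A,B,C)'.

Step 1: insert 12 -> lo=[12] hi=[] -> (len(lo)=1, len(hi)=0, max(lo)=12)
Step 2: insert 7 -> lo=[7] hi=[12] -> (len(lo)=1, len(hi)=1, max(lo)=7)
Step 3: insert 8 -> lo=[7, 8] hi=[12] -> (len(lo)=2, len(hi)=1, max(lo)=8)
Step 4: insert 38 -> lo=[7, 8] hi=[12, 38] -> (len(lo)=2, len(hi)=2, max(lo)=8)
Step 5: insert 34 -> lo=[7, 8, 12] hi=[34, 38] -> (len(lo)=3, len(hi)=2, max(lo)=12)
Step 6: insert 6 -> lo=[6, 7, 8] hi=[12, 34, 38] -> (len(lo)=3, len(hi)=3, max(lo)=8)
Step 7: insert 33 -> lo=[6, 7, 8, 12] hi=[33, 34, 38] -> (len(lo)=4, len(hi)=3, max(lo)=12)
Step 8: insert 30 -> lo=[6, 7, 8, 12] hi=[30, 33, 34, 38] -> (len(lo)=4, len(hi)=4, max(lo)=12)
Step 9: insert 2 -> lo=[2, 6, 7, 8, 12] hi=[30, 33, 34, 38] -> (len(lo)=5, len(hi)=4, max(lo)=12)

Answer: (1,0,12) (1,1,7) (2,1,8) (2,2,8) (3,2,12) (3,3,8) (4,3,12) (4,4,12) (5,4,12)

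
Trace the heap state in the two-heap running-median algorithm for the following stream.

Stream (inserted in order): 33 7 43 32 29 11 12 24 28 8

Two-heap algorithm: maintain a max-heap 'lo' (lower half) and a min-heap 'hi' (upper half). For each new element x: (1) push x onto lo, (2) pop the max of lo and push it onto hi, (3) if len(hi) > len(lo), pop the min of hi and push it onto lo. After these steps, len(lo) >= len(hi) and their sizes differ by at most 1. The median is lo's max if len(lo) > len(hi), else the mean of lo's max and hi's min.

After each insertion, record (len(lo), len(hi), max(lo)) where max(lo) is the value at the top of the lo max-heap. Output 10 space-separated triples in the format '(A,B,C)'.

Step 1: insert 33 -> lo=[33] hi=[] -> (len(lo)=1, len(hi)=0, max(lo)=33)
Step 2: insert 7 -> lo=[7] hi=[33] -> (len(lo)=1, len(hi)=1, max(lo)=7)
Step 3: insert 43 -> lo=[7, 33] hi=[43] -> (len(lo)=2, len(hi)=1, max(lo)=33)
Step 4: insert 32 -> lo=[7, 32] hi=[33, 43] -> (len(lo)=2, len(hi)=2, max(lo)=32)
Step 5: insert 29 -> lo=[7, 29, 32] hi=[33, 43] -> (len(lo)=3, len(hi)=2, max(lo)=32)
Step 6: insert 11 -> lo=[7, 11, 29] hi=[32, 33, 43] -> (len(lo)=3, len(hi)=3, max(lo)=29)
Step 7: insert 12 -> lo=[7, 11, 12, 29] hi=[32, 33, 43] -> (len(lo)=4, len(hi)=3, max(lo)=29)
Step 8: insert 24 -> lo=[7, 11, 12, 24] hi=[29, 32, 33, 43] -> (len(lo)=4, len(hi)=4, max(lo)=24)
Step 9: insert 28 -> lo=[7, 11, 12, 24, 28] hi=[29, 32, 33, 43] -> (len(lo)=5, len(hi)=4, max(lo)=28)
Step 10: insert 8 -> lo=[7, 8, 11, 12, 24] hi=[28, 29, 32, 33, 43] -> (len(lo)=5, len(hi)=5, max(lo)=24)

Answer: (1,0,33) (1,1,7) (2,1,33) (2,2,32) (3,2,32) (3,3,29) (4,3,29) (4,4,24) (5,4,28) (5,5,24)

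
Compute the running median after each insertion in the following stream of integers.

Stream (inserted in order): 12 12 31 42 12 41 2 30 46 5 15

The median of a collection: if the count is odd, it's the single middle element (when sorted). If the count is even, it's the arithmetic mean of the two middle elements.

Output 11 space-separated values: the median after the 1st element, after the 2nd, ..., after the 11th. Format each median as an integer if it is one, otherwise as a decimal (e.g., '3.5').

Step 1: insert 12 -> lo=[12] (size 1, max 12) hi=[] (size 0) -> median=12
Step 2: insert 12 -> lo=[12] (size 1, max 12) hi=[12] (size 1, min 12) -> median=12
Step 3: insert 31 -> lo=[12, 12] (size 2, max 12) hi=[31] (size 1, min 31) -> median=12
Step 4: insert 42 -> lo=[12, 12] (size 2, max 12) hi=[31, 42] (size 2, min 31) -> median=21.5
Step 5: insert 12 -> lo=[12, 12, 12] (size 3, max 12) hi=[31, 42] (size 2, min 31) -> median=12
Step 6: insert 41 -> lo=[12, 12, 12] (size 3, max 12) hi=[31, 41, 42] (size 3, min 31) -> median=21.5
Step 7: insert 2 -> lo=[2, 12, 12, 12] (size 4, max 12) hi=[31, 41, 42] (size 3, min 31) -> median=12
Step 8: insert 30 -> lo=[2, 12, 12, 12] (size 4, max 12) hi=[30, 31, 41, 42] (size 4, min 30) -> median=21
Step 9: insert 46 -> lo=[2, 12, 12, 12, 30] (size 5, max 30) hi=[31, 41, 42, 46] (size 4, min 31) -> median=30
Step 10: insert 5 -> lo=[2, 5, 12, 12, 12] (size 5, max 12) hi=[30, 31, 41, 42, 46] (size 5, min 30) -> median=21
Step 11: insert 15 -> lo=[2, 5, 12, 12, 12, 15] (size 6, max 15) hi=[30, 31, 41, 42, 46] (size 5, min 30) -> median=15

Answer: 12 12 12 21.5 12 21.5 12 21 30 21 15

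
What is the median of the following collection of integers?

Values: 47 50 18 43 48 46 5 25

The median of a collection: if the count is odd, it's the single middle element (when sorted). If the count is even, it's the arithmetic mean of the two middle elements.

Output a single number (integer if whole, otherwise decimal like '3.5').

Step 1: insert 47 -> lo=[47] (size 1, max 47) hi=[] (size 0) -> median=47
Step 2: insert 50 -> lo=[47] (size 1, max 47) hi=[50] (size 1, min 50) -> median=48.5
Step 3: insert 18 -> lo=[18, 47] (size 2, max 47) hi=[50] (size 1, min 50) -> median=47
Step 4: insert 43 -> lo=[18, 43] (size 2, max 43) hi=[47, 50] (size 2, min 47) -> median=45
Step 5: insert 48 -> lo=[18, 43, 47] (size 3, max 47) hi=[48, 50] (size 2, min 48) -> median=47
Step 6: insert 46 -> lo=[18, 43, 46] (size 3, max 46) hi=[47, 48, 50] (size 3, min 47) -> median=46.5
Step 7: insert 5 -> lo=[5, 18, 43, 46] (size 4, max 46) hi=[47, 48, 50] (size 3, min 47) -> median=46
Step 8: insert 25 -> lo=[5, 18, 25, 43] (size 4, max 43) hi=[46, 47, 48, 50] (size 4, min 46) -> median=44.5

Answer: 44.5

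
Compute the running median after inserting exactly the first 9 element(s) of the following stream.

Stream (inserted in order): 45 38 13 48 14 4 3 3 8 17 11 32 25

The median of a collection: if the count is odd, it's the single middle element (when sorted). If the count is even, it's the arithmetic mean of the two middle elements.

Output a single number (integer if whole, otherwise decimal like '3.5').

Answer: 13

Derivation:
Step 1: insert 45 -> lo=[45] (size 1, max 45) hi=[] (size 0) -> median=45
Step 2: insert 38 -> lo=[38] (size 1, max 38) hi=[45] (size 1, min 45) -> median=41.5
Step 3: insert 13 -> lo=[13, 38] (size 2, max 38) hi=[45] (size 1, min 45) -> median=38
Step 4: insert 48 -> lo=[13, 38] (size 2, max 38) hi=[45, 48] (size 2, min 45) -> median=41.5
Step 5: insert 14 -> lo=[13, 14, 38] (size 3, max 38) hi=[45, 48] (size 2, min 45) -> median=38
Step 6: insert 4 -> lo=[4, 13, 14] (size 3, max 14) hi=[38, 45, 48] (size 3, min 38) -> median=26
Step 7: insert 3 -> lo=[3, 4, 13, 14] (size 4, max 14) hi=[38, 45, 48] (size 3, min 38) -> median=14
Step 8: insert 3 -> lo=[3, 3, 4, 13] (size 4, max 13) hi=[14, 38, 45, 48] (size 4, min 14) -> median=13.5
Step 9: insert 8 -> lo=[3, 3, 4, 8, 13] (size 5, max 13) hi=[14, 38, 45, 48] (size 4, min 14) -> median=13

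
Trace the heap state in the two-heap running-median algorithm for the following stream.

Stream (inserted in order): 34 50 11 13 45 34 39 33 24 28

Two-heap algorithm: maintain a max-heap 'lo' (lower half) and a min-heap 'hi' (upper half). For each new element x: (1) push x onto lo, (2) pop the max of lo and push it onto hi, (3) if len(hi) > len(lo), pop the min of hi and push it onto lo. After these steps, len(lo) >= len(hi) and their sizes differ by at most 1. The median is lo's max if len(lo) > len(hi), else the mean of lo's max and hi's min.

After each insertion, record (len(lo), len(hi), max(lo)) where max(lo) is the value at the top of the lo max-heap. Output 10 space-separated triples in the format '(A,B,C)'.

Step 1: insert 34 -> lo=[34] hi=[] -> (len(lo)=1, len(hi)=0, max(lo)=34)
Step 2: insert 50 -> lo=[34] hi=[50] -> (len(lo)=1, len(hi)=1, max(lo)=34)
Step 3: insert 11 -> lo=[11, 34] hi=[50] -> (len(lo)=2, len(hi)=1, max(lo)=34)
Step 4: insert 13 -> lo=[11, 13] hi=[34, 50] -> (len(lo)=2, len(hi)=2, max(lo)=13)
Step 5: insert 45 -> lo=[11, 13, 34] hi=[45, 50] -> (len(lo)=3, len(hi)=2, max(lo)=34)
Step 6: insert 34 -> lo=[11, 13, 34] hi=[34, 45, 50] -> (len(lo)=3, len(hi)=3, max(lo)=34)
Step 7: insert 39 -> lo=[11, 13, 34, 34] hi=[39, 45, 50] -> (len(lo)=4, len(hi)=3, max(lo)=34)
Step 8: insert 33 -> lo=[11, 13, 33, 34] hi=[34, 39, 45, 50] -> (len(lo)=4, len(hi)=4, max(lo)=34)
Step 9: insert 24 -> lo=[11, 13, 24, 33, 34] hi=[34, 39, 45, 50] -> (len(lo)=5, len(hi)=4, max(lo)=34)
Step 10: insert 28 -> lo=[11, 13, 24, 28, 33] hi=[34, 34, 39, 45, 50] -> (len(lo)=5, len(hi)=5, max(lo)=33)

Answer: (1,0,34) (1,1,34) (2,1,34) (2,2,13) (3,2,34) (3,3,34) (4,3,34) (4,4,34) (5,4,34) (5,5,33)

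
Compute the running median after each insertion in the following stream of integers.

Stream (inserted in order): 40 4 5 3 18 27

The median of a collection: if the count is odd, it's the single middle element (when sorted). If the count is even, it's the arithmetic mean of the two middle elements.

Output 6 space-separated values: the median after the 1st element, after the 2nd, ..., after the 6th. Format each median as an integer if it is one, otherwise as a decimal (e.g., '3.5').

Answer: 40 22 5 4.5 5 11.5

Derivation:
Step 1: insert 40 -> lo=[40] (size 1, max 40) hi=[] (size 0) -> median=40
Step 2: insert 4 -> lo=[4] (size 1, max 4) hi=[40] (size 1, min 40) -> median=22
Step 3: insert 5 -> lo=[4, 5] (size 2, max 5) hi=[40] (size 1, min 40) -> median=5
Step 4: insert 3 -> lo=[3, 4] (size 2, max 4) hi=[5, 40] (size 2, min 5) -> median=4.5
Step 5: insert 18 -> lo=[3, 4, 5] (size 3, max 5) hi=[18, 40] (size 2, min 18) -> median=5
Step 6: insert 27 -> lo=[3, 4, 5] (size 3, max 5) hi=[18, 27, 40] (size 3, min 18) -> median=11.5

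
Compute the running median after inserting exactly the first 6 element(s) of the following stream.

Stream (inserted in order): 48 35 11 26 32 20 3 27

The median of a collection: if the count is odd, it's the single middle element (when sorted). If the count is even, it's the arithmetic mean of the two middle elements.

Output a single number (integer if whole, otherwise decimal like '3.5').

Step 1: insert 48 -> lo=[48] (size 1, max 48) hi=[] (size 0) -> median=48
Step 2: insert 35 -> lo=[35] (size 1, max 35) hi=[48] (size 1, min 48) -> median=41.5
Step 3: insert 11 -> lo=[11, 35] (size 2, max 35) hi=[48] (size 1, min 48) -> median=35
Step 4: insert 26 -> lo=[11, 26] (size 2, max 26) hi=[35, 48] (size 2, min 35) -> median=30.5
Step 5: insert 32 -> lo=[11, 26, 32] (size 3, max 32) hi=[35, 48] (size 2, min 35) -> median=32
Step 6: insert 20 -> lo=[11, 20, 26] (size 3, max 26) hi=[32, 35, 48] (size 3, min 32) -> median=29

Answer: 29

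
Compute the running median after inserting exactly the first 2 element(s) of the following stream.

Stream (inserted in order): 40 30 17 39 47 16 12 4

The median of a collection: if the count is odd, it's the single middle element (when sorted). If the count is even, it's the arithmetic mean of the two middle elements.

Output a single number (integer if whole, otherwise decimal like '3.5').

Answer: 35

Derivation:
Step 1: insert 40 -> lo=[40] (size 1, max 40) hi=[] (size 0) -> median=40
Step 2: insert 30 -> lo=[30] (size 1, max 30) hi=[40] (size 1, min 40) -> median=35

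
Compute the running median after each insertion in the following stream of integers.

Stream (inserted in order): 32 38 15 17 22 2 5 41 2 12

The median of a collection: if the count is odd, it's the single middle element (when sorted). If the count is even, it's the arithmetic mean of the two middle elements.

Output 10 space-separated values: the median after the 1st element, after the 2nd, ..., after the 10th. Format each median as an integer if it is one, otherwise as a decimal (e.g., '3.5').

Answer: 32 35 32 24.5 22 19.5 17 19.5 17 16

Derivation:
Step 1: insert 32 -> lo=[32] (size 1, max 32) hi=[] (size 0) -> median=32
Step 2: insert 38 -> lo=[32] (size 1, max 32) hi=[38] (size 1, min 38) -> median=35
Step 3: insert 15 -> lo=[15, 32] (size 2, max 32) hi=[38] (size 1, min 38) -> median=32
Step 4: insert 17 -> lo=[15, 17] (size 2, max 17) hi=[32, 38] (size 2, min 32) -> median=24.5
Step 5: insert 22 -> lo=[15, 17, 22] (size 3, max 22) hi=[32, 38] (size 2, min 32) -> median=22
Step 6: insert 2 -> lo=[2, 15, 17] (size 3, max 17) hi=[22, 32, 38] (size 3, min 22) -> median=19.5
Step 7: insert 5 -> lo=[2, 5, 15, 17] (size 4, max 17) hi=[22, 32, 38] (size 3, min 22) -> median=17
Step 8: insert 41 -> lo=[2, 5, 15, 17] (size 4, max 17) hi=[22, 32, 38, 41] (size 4, min 22) -> median=19.5
Step 9: insert 2 -> lo=[2, 2, 5, 15, 17] (size 5, max 17) hi=[22, 32, 38, 41] (size 4, min 22) -> median=17
Step 10: insert 12 -> lo=[2, 2, 5, 12, 15] (size 5, max 15) hi=[17, 22, 32, 38, 41] (size 5, min 17) -> median=16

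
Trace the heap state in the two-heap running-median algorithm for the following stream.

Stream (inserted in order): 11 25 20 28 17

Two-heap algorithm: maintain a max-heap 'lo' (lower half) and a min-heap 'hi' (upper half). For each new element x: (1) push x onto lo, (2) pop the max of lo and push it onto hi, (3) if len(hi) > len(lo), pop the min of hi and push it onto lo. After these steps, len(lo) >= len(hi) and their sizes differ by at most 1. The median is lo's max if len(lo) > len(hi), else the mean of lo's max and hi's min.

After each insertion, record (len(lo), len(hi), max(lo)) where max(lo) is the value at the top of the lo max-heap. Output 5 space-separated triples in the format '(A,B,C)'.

Answer: (1,0,11) (1,1,11) (2,1,20) (2,2,20) (3,2,20)

Derivation:
Step 1: insert 11 -> lo=[11] hi=[] -> (len(lo)=1, len(hi)=0, max(lo)=11)
Step 2: insert 25 -> lo=[11] hi=[25] -> (len(lo)=1, len(hi)=1, max(lo)=11)
Step 3: insert 20 -> lo=[11, 20] hi=[25] -> (len(lo)=2, len(hi)=1, max(lo)=20)
Step 4: insert 28 -> lo=[11, 20] hi=[25, 28] -> (len(lo)=2, len(hi)=2, max(lo)=20)
Step 5: insert 17 -> lo=[11, 17, 20] hi=[25, 28] -> (len(lo)=3, len(hi)=2, max(lo)=20)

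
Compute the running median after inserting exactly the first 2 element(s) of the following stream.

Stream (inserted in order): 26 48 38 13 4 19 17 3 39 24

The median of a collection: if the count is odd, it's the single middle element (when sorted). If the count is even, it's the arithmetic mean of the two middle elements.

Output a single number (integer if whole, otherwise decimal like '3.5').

Answer: 37

Derivation:
Step 1: insert 26 -> lo=[26] (size 1, max 26) hi=[] (size 0) -> median=26
Step 2: insert 48 -> lo=[26] (size 1, max 26) hi=[48] (size 1, min 48) -> median=37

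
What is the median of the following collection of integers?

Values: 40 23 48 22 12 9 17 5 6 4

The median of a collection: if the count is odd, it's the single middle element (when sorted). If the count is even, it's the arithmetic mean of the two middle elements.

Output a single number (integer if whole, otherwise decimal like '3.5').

Answer: 14.5

Derivation:
Step 1: insert 40 -> lo=[40] (size 1, max 40) hi=[] (size 0) -> median=40
Step 2: insert 23 -> lo=[23] (size 1, max 23) hi=[40] (size 1, min 40) -> median=31.5
Step 3: insert 48 -> lo=[23, 40] (size 2, max 40) hi=[48] (size 1, min 48) -> median=40
Step 4: insert 22 -> lo=[22, 23] (size 2, max 23) hi=[40, 48] (size 2, min 40) -> median=31.5
Step 5: insert 12 -> lo=[12, 22, 23] (size 3, max 23) hi=[40, 48] (size 2, min 40) -> median=23
Step 6: insert 9 -> lo=[9, 12, 22] (size 3, max 22) hi=[23, 40, 48] (size 3, min 23) -> median=22.5
Step 7: insert 17 -> lo=[9, 12, 17, 22] (size 4, max 22) hi=[23, 40, 48] (size 3, min 23) -> median=22
Step 8: insert 5 -> lo=[5, 9, 12, 17] (size 4, max 17) hi=[22, 23, 40, 48] (size 4, min 22) -> median=19.5
Step 9: insert 6 -> lo=[5, 6, 9, 12, 17] (size 5, max 17) hi=[22, 23, 40, 48] (size 4, min 22) -> median=17
Step 10: insert 4 -> lo=[4, 5, 6, 9, 12] (size 5, max 12) hi=[17, 22, 23, 40, 48] (size 5, min 17) -> median=14.5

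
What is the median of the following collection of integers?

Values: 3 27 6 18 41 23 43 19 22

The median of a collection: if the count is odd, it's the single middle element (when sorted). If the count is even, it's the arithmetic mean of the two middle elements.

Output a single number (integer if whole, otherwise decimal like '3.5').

Answer: 22

Derivation:
Step 1: insert 3 -> lo=[3] (size 1, max 3) hi=[] (size 0) -> median=3
Step 2: insert 27 -> lo=[3] (size 1, max 3) hi=[27] (size 1, min 27) -> median=15
Step 3: insert 6 -> lo=[3, 6] (size 2, max 6) hi=[27] (size 1, min 27) -> median=6
Step 4: insert 18 -> lo=[3, 6] (size 2, max 6) hi=[18, 27] (size 2, min 18) -> median=12
Step 5: insert 41 -> lo=[3, 6, 18] (size 3, max 18) hi=[27, 41] (size 2, min 27) -> median=18
Step 6: insert 23 -> lo=[3, 6, 18] (size 3, max 18) hi=[23, 27, 41] (size 3, min 23) -> median=20.5
Step 7: insert 43 -> lo=[3, 6, 18, 23] (size 4, max 23) hi=[27, 41, 43] (size 3, min 27) -> median=23
Step 8: insert 19 -> lo=[3, 6, 18, 19] (size 4, max 19) hi=[23, 27, 41, 43] (size 4, min 23) -> median=21
Step 9: insert 22 -> lo=[3, 6, 18, 19, 22] (size 5, max 22) hi=[23, 27, 41, 43] (size 4, min 23) -> median=22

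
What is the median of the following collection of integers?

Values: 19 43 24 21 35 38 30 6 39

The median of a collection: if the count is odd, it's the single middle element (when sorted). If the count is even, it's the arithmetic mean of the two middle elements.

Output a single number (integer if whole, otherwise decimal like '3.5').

Step 1: insert 19 -> lo=[19] (size 1, max 19) hi=[] (size 0) -> median=19
Step 2: insert 43 -> lo=[19] (size 1, max 19) hi=[43] (size 1, min 43) -> median=31
Step 3: insert 24 -> lo=[19, 24] (size 2, max 24) hi=[43] (size 1, min 43) -> median=24
Step 4: insert 21 -> lo=[19, 21] (size 2, max 21) hi=[24, 43] (size 2, min 24) -> median=22.5
Step 5: insert 35 -> lo=[19, 21, 24] (size 3, max 24) hi=[35, 43] (size 2, min 35) -> median=24
Step 6: insert 38 -> lo=[19, 21, 24] (size 3, max 24) hi=[35, 38, 43] (size 3, min 35) -> median=29.5
Step 7: insert 30 -> lo=[19, 21, 24, 30] (size 4, max 30) hi=[35, 38, 43] (size 3, min 35) -> median=30
Step 8: insert 6 -> lo=[6, 19, 21, 24] (size 4, max 24) hi=[30, 35, 38, 43] (size 4, min 30) -> median=27
Step 9: insert 39 -> lo=[6, 19, 21, 24, 30] (size 5, max 30) hi=[35, 38, 39, 43] (size 4, min 35) -> median=30

Answer: 30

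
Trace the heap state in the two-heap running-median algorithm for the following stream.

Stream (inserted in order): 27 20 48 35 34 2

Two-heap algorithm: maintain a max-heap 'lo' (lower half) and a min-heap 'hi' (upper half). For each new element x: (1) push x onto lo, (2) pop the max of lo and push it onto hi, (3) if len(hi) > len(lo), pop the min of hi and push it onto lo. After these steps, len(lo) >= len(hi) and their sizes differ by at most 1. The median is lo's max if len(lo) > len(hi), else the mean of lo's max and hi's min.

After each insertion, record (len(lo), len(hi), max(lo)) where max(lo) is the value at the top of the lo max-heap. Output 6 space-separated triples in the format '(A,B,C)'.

Answer: (1,0,27) (1,1,20) (2,1,27) (2,2,27) (3,2,34) (3,3,27)

Derivation:
Step 1: insert 27 -> lo=[27] hi=[] -> (len(lo)=1, len(hi)=0, max(lo)=27)
Step 2: insert 20 -> lo=[20] hi=[27] -> (len(lo)=1, len(hi)=1, max(lo)=20)
Step 3: insert 48 -> lo=[20, 27] hi=[48] -> (len(lo)=2, len(hi)=1, max(lo)=27)
Step 4: insert 35 -> lo=[20, 27] hi=[35, 48] -> (len(lo)=2, len(hi)=2, max(lo)=27)
Step 5: insert 34 -> lo=[20, 27, 34] hi=[35, 48] -> (len(lo)=3, len(hi)=2, max(lo)=34)
Step 6: insert 2 -> lo=[2, 20, 27] hi=[34, 35, 48] -> (len(lo)=3, len(hi)=3, max(lo)=27)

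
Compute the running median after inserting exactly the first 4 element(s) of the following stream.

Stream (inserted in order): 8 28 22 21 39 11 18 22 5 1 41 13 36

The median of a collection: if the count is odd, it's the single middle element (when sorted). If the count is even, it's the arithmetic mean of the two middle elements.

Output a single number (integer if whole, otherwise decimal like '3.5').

Answer: 21.5

Derivation:
Step 1: insert 8 -> lo=[8] (size 1, max 8) hi=[] (size 0) -> median=8
Step 2: insert 28 -> lo=[8] (size 1, max 8) hi=[28] (size 1, min 28) -> median=18
Step 3: insert 22 -> lo=[8, 22] (size 2, max 22) hi=[28] (size 1, min 28) -> median=22
Step 4: insert 21 -> lo=[8, 21] (size 2, max 21) hi=[22, 28] (size 2, min 22) -> median=21.5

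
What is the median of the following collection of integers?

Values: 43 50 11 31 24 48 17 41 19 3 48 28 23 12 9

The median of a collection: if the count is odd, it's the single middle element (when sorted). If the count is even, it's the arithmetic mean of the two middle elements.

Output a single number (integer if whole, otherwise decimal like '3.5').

Step 1: insert 43 -> lo=[43] (size 1, max 43) hi=[] (size 0) -> median=43
Step 2: insert 50 -> lo=[43] (size 1, max 43) hi=[50] (size 1, min 50) -> median=46.5
Step 3: insert 11 -> lo=[11, 43] (size 2, max 43) hi=[50] (size 1, min 50) -> median=43
Step 4: insert 31 -> lo=[11, 31] (size 2, max 31) hi=[43, 50] (size 2, min 43) -> median=37
Step 5: insert 24 -> lo=[11, 24, 31] (size 3, max 31) hi=[43, 50] (size 2, min 43) -> median=31
Step 6: insert 48 -> lo=[11, 24, 31] (size 3, max 31) hi=[43, 48, 50] (size 3, min 43) -> median=37
Step 7: insert 17 -> lo=[11, 17, 24, 31] (size 4, max 31) hi=[43, 48, 50] (size 3, min 43) -> median=31
Step 8: insert 41 -> lo=[11, 17, 24, 31] (size 4, max 31) hi=[41, 43, 48, 50] (size 4, min 41) -> median=36
Step 9: insert 19 -> lo=[11, 17, 19, 24, 31] (size 5, max 31) hi=[41, 43, 48, 50] (size 4, min 41) -> median=31
Step 10: insert 3 -> lo=[3, 11, 17, 19, 24] (size 5, max 24) hi=[31, 41, 43, 48, 50] (size 5, min 31) -> median=27.5
Step 11: insert 48 -> lo=[3, 11, 17, 19, 24, 31] (size 6, max 31) hi=[41, 43, 48, 48, 50] (size 5, min 41) -> median=31
Step 12: insert 28 -> lo=[3, 11, 17, 19, 24, 28] (size 6, max 28) hi=[31, 41, 43, 48, 48, 50] (size 6, min 31) -> median=29.5
Step 13: insert 23 -> lo=[3, 11, 17, 19, 23, 24, 28] (size 7, max 28) hi=[31, 41, 43, 48, 48, 50] (size 6, min 31) -> median=28
Step 14: insert 12 -> lo=[3, 11, 12, 17, 19, 23, 24] (size 7, max 24) hi=[28, 31, 41, 43, 48, 48, 50] (size 7, min 28) -> median=26
Step 15: insert 9 -> lo=[3, 9, 11, 12, 17, 19, 23, 24] (size 8, max 24) hi=[28, 31, 41, 43, 48, 48, 50] (size 7, min 28) -> median=24

Answer: 24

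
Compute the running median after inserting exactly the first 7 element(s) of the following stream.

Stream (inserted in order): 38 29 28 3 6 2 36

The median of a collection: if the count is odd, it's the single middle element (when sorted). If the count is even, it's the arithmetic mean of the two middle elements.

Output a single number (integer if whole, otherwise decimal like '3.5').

Step 1: insert 38 -> lo=[38] (size 1, max 38) hi=[] (size 0) -> median=38
Step 2: insert 29 -> lo=[29] (size 1, max 29) hi=[38] (size 1, min 38) -> median=33.5
Step 3: insert 28 -> lo=[28, 29] (size 2, max 29) hi=[38] (size 1, min 38) -> median=29
Step 4: insert 3 -> lo=[3, 28] (size 2, max 28) hi=[29, 38] (size 2, min 29) -> median=28.5
Step 5: insert 6 -> lo=[3, 6, 28] (size 3, max 28) hi=[29, 38] (size 2, min 29) -> median=28
Step 6: insert 2 -> lo=[2, 3, 6] (size 3, max 6) hi=[28, 29, 38] (size 3, min 28) -> median=17
Step 7: insert 36 -> lo=[2, 3, 6, 28] (size 4, max 28) hi=[29, 36, 38] (size 3, min 29) -> median=28

Answer: 28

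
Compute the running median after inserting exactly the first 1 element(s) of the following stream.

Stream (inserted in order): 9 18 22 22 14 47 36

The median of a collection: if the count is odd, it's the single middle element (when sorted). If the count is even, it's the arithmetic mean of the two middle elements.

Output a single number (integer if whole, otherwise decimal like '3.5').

Step 1: insert 9 -> lo=[9] (size 1, max 9) hi=[] (size 0) -> median=9

Answer: 9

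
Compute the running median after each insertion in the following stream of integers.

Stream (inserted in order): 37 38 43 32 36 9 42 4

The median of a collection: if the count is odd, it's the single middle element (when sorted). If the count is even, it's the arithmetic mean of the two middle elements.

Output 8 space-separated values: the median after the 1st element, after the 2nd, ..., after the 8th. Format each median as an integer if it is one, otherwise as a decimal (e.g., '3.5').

Step 1: insert 37 -> lo=[37] (size 1, max 37) hi=[] (size 0) -> median=37
Step 2: insert 38 -> lo=[37] (size 1, max 37) hi=[38] (size 1, min 38) -> median=37.5
Step 3: insert 43 -> lo=[37, 38] (size 2, max 38) hi=[43] (size 1, min 43) -> median=38
Step 4: insert 32 -> lo=[32, 37] (size 2, max 37) hi=[38, 43] (size 2, min 38) -> median=37.5
Step 5: insert 36 -> lo=[32, 36, 37] (size 3, max 37) hi=[38, 43] (size 2, min 38) -> median=37
Step 6: insert 9 -> lo=[9, 32, 36] (size 3, max 36) hi=[37, 38, 43] (size 3, min 37) -> median=36.5
Step 7: insert 42 -> lo=[9, 32, 36, 37] (size 4, max 37) hi=[38, 42, 43] (size 3, min 38) -> median=37
Step 8: insert 4 -> lo=[4, 9, 32, 36] (size 4, max 36) hi=[37, 38, 42, 43] (size 4, min 37) -> median=36.5

Answer: 37 37.5 38 37.5 37 36.5 37 36.5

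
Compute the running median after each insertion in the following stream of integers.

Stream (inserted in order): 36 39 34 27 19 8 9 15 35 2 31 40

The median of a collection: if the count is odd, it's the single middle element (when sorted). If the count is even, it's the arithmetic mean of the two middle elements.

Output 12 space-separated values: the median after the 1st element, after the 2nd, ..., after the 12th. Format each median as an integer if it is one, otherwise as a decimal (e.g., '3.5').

Answer: 36 37.5 36 35 34 30.5 27 23 27 23 27 29

Derivation:
Step 1: insert 36 -> lo=[36] (size 1, max 36) hi=[] (size 0) -> median=36
Step 2: insert 39 -> lo=[36] (size 1, max 36) hi=[39] (size 1, min 39) -> median=37.5
Step 3: insert 34 -> lo=[34, 36] (size 2, max 36) hi=[39] (size 1, min 39) -> median=36
Step 4: insert 27 -> lo=[27, 34] (size 2, max 34) hi=[36, 39] (size 2, min 36) -> median=35
Step 5: insert 19 -> lo=[19, 27, 34] (size 3, max 34) hi=[36, 39] (size 2, min 36) -> median=34
Step 6: insert 8 -> lo=[8, 19, 27] (size 3, max 27) hi=[34, 36, 39] (size 3, min 34) -> median=30.5
Step 7: insert 9 -> lo=[8, 9, 19, 27] (size 4, max 27) hi=[34, 36, 39] (size 3, min 34) -> median=27
Step 8: insert 15 -> lo=[8, 9, 15, 19] (size 4, max 19) hi=[27, 34, 36, 39] (size 4, min 27) -> median=23
Step 9: insert 35 -> lo=[8, 9, 15, 19, 27] (size 5, max 27) hi=[34, 35, 36, 39] (size 4, min 34) -> median=27
Step 10: insert 2 -> lo=[2, 8, 9, 15, 19] (size 5, max 19) hi=[27, 34, 35, 36, 39] (size 5, min 27) -> median=23
Step 11: insert 31 -> lo=[2, 8, 9, 15, 19, 27] (size 6, max 27) hi=[31, 34, 35, 36, 39] (size 5, min 31) -> median=27
Step 12: insert 40 -> lo=[2, 8, 9, 15, 19, 27] (size 6, max 27) hi=[31, 34, 35, 36, 39, 40] (size 6, min 31) -> median=29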